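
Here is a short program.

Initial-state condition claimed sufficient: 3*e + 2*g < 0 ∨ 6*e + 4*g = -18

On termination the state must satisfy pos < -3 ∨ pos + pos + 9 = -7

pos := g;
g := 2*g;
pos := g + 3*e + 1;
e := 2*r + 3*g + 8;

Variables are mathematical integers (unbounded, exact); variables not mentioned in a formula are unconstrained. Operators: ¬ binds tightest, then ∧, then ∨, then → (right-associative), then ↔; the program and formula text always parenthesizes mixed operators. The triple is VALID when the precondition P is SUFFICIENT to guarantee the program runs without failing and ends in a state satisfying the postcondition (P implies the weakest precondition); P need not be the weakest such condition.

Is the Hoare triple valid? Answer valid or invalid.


Working backward. After the program, the postcondition pos < -3 ∨ pos + pos + 9 = -7 must hold; in canonical form it is pos < -3 ∨ 2*pos = -16.
Before e := 2*r + 3*g + 8: pos < -3 ∨ 2*pos = -16
Before pos := g + 3*e + 1: 3*e + g < -4 ∨ 6*e + 2*g = -18
Before g := 2*g: 3*e + 2*g < -4 ∨ 6*e + 4*g = -18
Before pos := g: 3*e + 2*g < -4 ∨ 6*e + 4*g = -18
The weakest precondition is 3*e + 2*g < -4 ∨ 6*e + 4*g = -18.
Check whether 3*e + 2*g < 0 ∨ 6*e + 4*g = -18 implies it.
Countermodel: at the initial state e = -1, g = 1, the precondition holds but the weakest precondition fails.
Answer: invalid


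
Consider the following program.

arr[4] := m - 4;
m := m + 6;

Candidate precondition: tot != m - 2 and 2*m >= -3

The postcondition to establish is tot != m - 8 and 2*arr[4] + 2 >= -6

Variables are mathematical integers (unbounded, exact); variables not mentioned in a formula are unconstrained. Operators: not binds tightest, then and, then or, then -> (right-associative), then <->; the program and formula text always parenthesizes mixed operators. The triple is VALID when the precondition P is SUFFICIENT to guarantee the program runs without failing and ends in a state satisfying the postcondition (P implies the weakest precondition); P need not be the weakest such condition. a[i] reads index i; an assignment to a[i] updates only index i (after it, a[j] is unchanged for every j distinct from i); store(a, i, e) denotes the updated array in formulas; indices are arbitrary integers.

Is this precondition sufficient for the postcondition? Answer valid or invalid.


Working backward. After the program, the postcondition tot != m - 8 and 2*arr[4] + 2 >= -6 must hold; in canonical form it is tot != m - 8 and 2*arr[4] >= -8.
Before m := m + 6: tot != m - 2 and 2*arr[4] >= -8
Before arr[4] := m - 4: tot != m - 2 and 2*m >= 0
The weakest precondition is tot != m - 2 and 2*m >= 0.
Check whether tot != m - 2 and 2*m >= -3 implies it.
Countermodel: at the initial state m = -1, tot = -2, the precondition holds but the weakest precondition fails.
Answer: invalid


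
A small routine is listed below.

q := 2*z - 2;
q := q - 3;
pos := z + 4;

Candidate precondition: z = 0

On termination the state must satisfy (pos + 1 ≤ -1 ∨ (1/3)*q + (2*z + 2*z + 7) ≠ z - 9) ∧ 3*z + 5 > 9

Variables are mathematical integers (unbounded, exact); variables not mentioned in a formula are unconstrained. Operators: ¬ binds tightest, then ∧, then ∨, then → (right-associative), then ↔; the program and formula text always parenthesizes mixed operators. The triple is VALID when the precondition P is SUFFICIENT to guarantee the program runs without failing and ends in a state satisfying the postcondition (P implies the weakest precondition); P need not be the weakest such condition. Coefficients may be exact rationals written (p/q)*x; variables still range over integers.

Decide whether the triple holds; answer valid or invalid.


Working backward. After the program, the postcondition (pos + 1 ≤ -1 ∨ (1/3)*q + (2*z + 2*z + 7) ≠ z - 9) ∧ 3*z + 5 > 9 must hold; in canonical form it is (pos ≤ -2 ∨ (1/3)*q + 3*z ≠ -16) ∧ 3*z > 4.
Before pos := z + 4: (z ≤ -6 ∨ (1/3)*q + 3*z ≠ -16) ∧ 3*z > 4
Before q := q - 3: (z ≤ -6 ∨ (1/3)*q + 3*z ≠ -15) ∧ 3*z > 4
Before q := 2*z - 2: (z ≤ -6 ∨ (11/3)*z ≠ -43/3) ∧ 3*z > 4
The weakest precondition is (z ≤ -6 ∨ (11/3)*z ≠ -43/3) ∧ 3*z > 4.
Check whether z = 0 implies it.
Countermodel: at the initial state z = 0, the precondition holds but the weakest precondition fails.
Answer: invalid


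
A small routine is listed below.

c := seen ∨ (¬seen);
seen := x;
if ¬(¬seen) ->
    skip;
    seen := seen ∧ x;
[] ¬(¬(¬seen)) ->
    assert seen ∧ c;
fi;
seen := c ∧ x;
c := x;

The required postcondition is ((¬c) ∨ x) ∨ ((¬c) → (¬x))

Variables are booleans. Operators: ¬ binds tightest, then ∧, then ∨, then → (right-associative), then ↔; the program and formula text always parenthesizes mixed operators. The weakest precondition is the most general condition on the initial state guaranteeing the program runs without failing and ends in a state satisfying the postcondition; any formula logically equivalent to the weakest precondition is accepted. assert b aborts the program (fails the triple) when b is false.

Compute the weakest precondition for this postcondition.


Working backward. After the program, the postcondition ((¬c) ∨ x) ∨ ((¬c) → (¬x)) must hold; in canonical form it is (¬c) ∨ x ∨ ((¬c) → (¬x)).
Before c := x: true
Before seen := c ∧ x: true
Then branch requires true; else branch requires seen ∧ c.
Before the if: (¬seen) → (seen ∧ c)
Before seen := x: (¬x) → (x ∧ c)
Before c := seen ∨ (¬seen): (¬x) → x
Answer: WP = (¬x) → x


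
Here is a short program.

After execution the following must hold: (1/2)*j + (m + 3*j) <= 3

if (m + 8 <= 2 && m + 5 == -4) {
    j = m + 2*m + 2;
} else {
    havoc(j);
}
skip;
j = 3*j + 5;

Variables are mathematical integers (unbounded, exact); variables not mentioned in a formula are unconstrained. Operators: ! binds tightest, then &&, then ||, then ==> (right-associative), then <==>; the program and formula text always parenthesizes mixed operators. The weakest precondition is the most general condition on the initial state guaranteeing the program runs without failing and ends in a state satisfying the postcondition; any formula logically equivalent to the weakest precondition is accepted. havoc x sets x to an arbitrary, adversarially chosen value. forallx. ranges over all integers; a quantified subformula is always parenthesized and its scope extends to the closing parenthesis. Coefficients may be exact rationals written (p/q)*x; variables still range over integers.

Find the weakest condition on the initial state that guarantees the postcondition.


Working backward. After the program, the postcondition (1/2)*j + (m + 3*j) <= 3 must hold; in canonical form it is (7/2)*j + m <= 3.
Before j := 3*j + 5: (21/2)*j + m <= -29/2
Before skip: (21/2)*j + m <= -29/2
Then branch requires (65/2)*m <= -71/2; else branch requires forall j_1. (21/2)*j_1 + m <= -29/2.
Before the if: ((m <= -6 && m == -9) ==> (65/2)*m <= -71/2) && ((!(m <= -6 && m == -9)) ==> (forall j_1. (21/2)*j_1 + m <= -29/2))
Answer: WP = ((m <= -6 && m == -9) ==> (65/2)*m <= -71/2) && ((!(m <= -6 && m == -9)) ==> (forall j_1. (21/2)*j_1 + m <= -29/2))


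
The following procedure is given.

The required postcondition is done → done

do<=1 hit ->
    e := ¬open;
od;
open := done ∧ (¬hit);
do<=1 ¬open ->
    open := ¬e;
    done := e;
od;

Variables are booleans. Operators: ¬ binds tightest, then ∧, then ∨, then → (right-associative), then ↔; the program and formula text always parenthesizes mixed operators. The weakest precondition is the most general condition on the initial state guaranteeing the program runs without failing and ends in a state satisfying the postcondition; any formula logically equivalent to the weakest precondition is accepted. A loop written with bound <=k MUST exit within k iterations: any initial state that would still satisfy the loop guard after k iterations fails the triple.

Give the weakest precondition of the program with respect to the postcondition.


Working backward. After the program, the postcondition done → done must hold; in canonical form it is true.
Before the loop (bound <=1), unroll the exhaustion recursion (WP_0 = exit-now case; WP_j = one more guarded iteration, up to j = 1):
  WP_0: open
  WP_1: (¬open) → (¬e)
So before the loop: (¬open) → (¬e)
Before open := done ∧ (¬hit): (¬(done ∧ (¬hit))) → (¬e)
Before the loop (bound <=1), unroll the exhaustion recursion (WP_0 = exit-now case; WP_j = one more guarded iteration, up to j = 1):
  WP_0: (¬hit) ∧ ((¬(done ∧ (¬hit))) → (¬e))
  WP_1: (hit → ((¬hit) ∧ ((¬(done ∧ (¬hit))) → open))) ∧ ((¬hit) → ((¬(done ∧ (¬hit))) → (¬e)))
So before the loop: (hit → ((¬hit) ∧ ((¬(done ∧ (¬hit))) → open))) ∧ ((¬hit) → ((¬(done ∧ (¬hit))) → (¬e)))
Answer: WP = (hit → ((¬hit) ∧ ((¬(done ∧ (¬hit))) → open))) ∧ ((¬hit) → ((¬(done ∧ (¬hit))) → (¬e)))


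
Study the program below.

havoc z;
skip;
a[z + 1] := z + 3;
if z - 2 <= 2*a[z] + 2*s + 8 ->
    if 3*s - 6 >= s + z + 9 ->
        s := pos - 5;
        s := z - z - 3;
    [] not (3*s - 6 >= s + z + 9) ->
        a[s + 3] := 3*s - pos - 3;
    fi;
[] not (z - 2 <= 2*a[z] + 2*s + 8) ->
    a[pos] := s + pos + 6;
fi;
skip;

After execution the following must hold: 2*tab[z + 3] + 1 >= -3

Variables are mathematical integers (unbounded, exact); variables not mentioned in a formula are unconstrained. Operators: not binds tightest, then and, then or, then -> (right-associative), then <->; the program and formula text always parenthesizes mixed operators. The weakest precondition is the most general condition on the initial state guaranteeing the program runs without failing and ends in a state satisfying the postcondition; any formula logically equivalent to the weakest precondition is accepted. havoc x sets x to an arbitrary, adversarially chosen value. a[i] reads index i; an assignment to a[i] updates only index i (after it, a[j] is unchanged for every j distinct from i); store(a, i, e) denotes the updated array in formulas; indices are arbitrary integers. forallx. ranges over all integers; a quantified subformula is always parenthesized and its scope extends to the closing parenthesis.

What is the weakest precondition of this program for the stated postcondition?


Working backward. After the program, the postcondition 2*tab[z + 3] + 1 >= -3 must hold; in canonical form it is 2*tab[z + 3] >= -4.
Before skip: 2*tab[z + 3] >= -4
Then branch requires (2*s >= z + 15 -> 2*tab[z + 3] >= -4) and ((not (2*s >= z + 15)) -> 2*tab[z + 3] >= -4); else branch requires 2*tab[z + 3] >= -4.
Before the if: (z <= 2*a[z] + 2*s + 10 -> ((2*s >= z + 15 -> 2*tab[z + 3] >= -4) and ((not (2*s >= z + 15)) -> 2*tab[z + 3] >= -4))) and ((not (z <= 2*a[z] + 2*s + 10)) -> 2*tab[z + 3] >= -4)
Before a[z + 1] := z + 3: (z <= 2*store(a, z + 1, z + 3)[z] + 2*s + 10 -> ((2*s >= z + 15 -> 2*tab[z + 3] >= -4) and ((not (2*s >= z + 15)) -> 2*tab[z + 3] >= -4))) and ((not (z <= 2*store(a, z + 1, z + 3)[z] + 2*s + 10)) -> 2*tab[z + 3] >= -4)
Before skip: (z <= 2*store(a, z + 1, z + 3)[z] + 2*s + 10 -> ((2*s >= z + 15 -> 2*tab[z + 3] >= -4) and ((not (2*s >= z + 15)) -> 2*tab[z + 3] >= -4))) and ((not (z <= 2*store(a, z + 1, z + 3)[z] + 2*s + 10)) -> 2*tab[z + 3] >= -4)
Before havoc z: forall z_1. ((z_1 <= 2*store(a, z_1 + 1, z_1 + 3)[z_1] + 2*s + 10 -> ((2*s >= z_1 + 15 -> 2*tab[z_1 + 3] >= -4) and ((not (2*s >= z_1 + 15)) -> 2*tab[z_1 + 3] >= -4))) and ((not (z_1 <= 2*store(a, z_1 + 1, z_1 + 3)[z_1] + 2*s + 10)) -> 2*tab[z_1 + 3] >= -4))
Answer: WP = forall z_1. ((z_1 <= 2*store(a, z_1 + 1, z_1 + 3)[z_1] + 2*s + 10 -> ((2*s >= z_1 + 15 -> 2*tab[z_1 + 3] >= -4) and ((not (2*s >= z_1 + 15)) -> 2*tab[z_1 + 3] >= -4))) and ((not (z_1 <= 2*store(a, z_1 + 1, z_1 + 3)[z_1] + 2*s + 10)) -> 2*tab[z_1 + 3] >= -4))


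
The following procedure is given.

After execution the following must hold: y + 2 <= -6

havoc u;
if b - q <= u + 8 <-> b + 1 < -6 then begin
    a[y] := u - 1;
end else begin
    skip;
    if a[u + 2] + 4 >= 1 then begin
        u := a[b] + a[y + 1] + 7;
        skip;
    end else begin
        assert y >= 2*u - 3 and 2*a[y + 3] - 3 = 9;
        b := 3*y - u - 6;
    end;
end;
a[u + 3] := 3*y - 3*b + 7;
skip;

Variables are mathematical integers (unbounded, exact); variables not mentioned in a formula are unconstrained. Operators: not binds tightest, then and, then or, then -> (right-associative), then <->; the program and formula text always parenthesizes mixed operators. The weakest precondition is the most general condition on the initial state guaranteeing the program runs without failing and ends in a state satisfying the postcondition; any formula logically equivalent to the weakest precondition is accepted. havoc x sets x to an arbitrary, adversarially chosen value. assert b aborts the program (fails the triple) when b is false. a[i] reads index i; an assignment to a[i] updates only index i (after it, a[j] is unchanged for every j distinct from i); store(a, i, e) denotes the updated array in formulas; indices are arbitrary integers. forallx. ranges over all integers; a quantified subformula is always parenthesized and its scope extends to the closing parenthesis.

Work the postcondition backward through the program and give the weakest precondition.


Working backward. After the program, the postcondition y + 2 <= -6 must hold; in canonical form it is y <= -8.
Before skip: y <= -8
Before a[u + 3] := 3*y - 3*b + 7: y <= -8
Then branch requires y <= -8; else branch requires (a[u + 2] >= -3 -> y <= -8) and ((not (a[u + 2] >= -3)) -> (y >= 2*u - 3 and 2*a[y + 3] = 12 and y <= -8)).
Before the if: ((b <= q + u + 8 <-> b < -7) -> y <= -8) and ((not (b <= q + u + 8 <-> b < -7)) -> ((a[u + 2] >= -3 -> y <= -8) and ((not (a[u + 2] >= -3)) -> (y >= 2*u - 3 and 2*a[y + 3] = 12 and y <= -8))))
Before havoc u: forall u_1. (((b <= q + u_1 + 8 <-> b < -7) -> y <= -8) and ((not (b <= q + u_1 + 8 <-> b < -7)) -> ((a[u_1 + 2] >= -3 -> y <= -8) and ((not (a[u_1 + 2] >= -3)) -> (y >= 2*u_1 - 3 and 2*a[y + 3] = 12 and y <= -8)))))
Answer: WP = forall u_1. (((b <= q + u_1 + 8 <-> b < -7) -> y <= -8) and ((not (b <= q + u_1 + 8 <-> b < -7)) -> ((a[u_1 + 2] >= -3 -> y <= -8) and ((not (a[u_1 + 2] >= -3)) -> (y >= 2*u_1 - 3 and 2*a[y + 3] = 12 and y <= -8)))))


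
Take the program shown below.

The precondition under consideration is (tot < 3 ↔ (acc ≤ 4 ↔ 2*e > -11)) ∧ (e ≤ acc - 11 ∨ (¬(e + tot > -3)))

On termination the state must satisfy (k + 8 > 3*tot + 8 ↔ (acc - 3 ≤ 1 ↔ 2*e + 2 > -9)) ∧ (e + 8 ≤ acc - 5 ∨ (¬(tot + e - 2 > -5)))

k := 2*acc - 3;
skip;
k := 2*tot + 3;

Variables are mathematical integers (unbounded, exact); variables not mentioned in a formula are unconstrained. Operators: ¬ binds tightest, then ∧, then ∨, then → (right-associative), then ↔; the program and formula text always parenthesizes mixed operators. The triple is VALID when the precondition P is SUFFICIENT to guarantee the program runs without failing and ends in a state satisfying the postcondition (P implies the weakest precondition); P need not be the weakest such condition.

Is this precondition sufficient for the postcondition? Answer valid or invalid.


Working backward. After the program, the postcondition (k + 8 > 3*tot + 8 ↔ (acc - 3 ≤ 1 ↔ 2*e + 2 > -9)) ∧ (e + 8 ≤ acc - 5 ∨ (¬(tot + e - 2 > -5))) must hold; in canonical form it is (k > 3*tot ↔ (acc ≤ 4 ↔ 2*e > -11)) ∧ (e ≤ acc - 13 ∨ (¬(e + tot > -3))).
Before k := 2*tot + 3: (tot < 3 ↔ (acc ≤ 4 ↔ 2*e > -11)) ∧ (e ≤ acc - 13 ∨ (¬(e + tot > -3)))
Before skip: (tot < 3 ↔ (acc ≤ 4 ↔ 2*e > -11)) ∧ (e ≤ acc - 13 ∨ (¬(e + tot > -3)))
Before k := 2*acc - 3: (tot < 3 ↔ (acc ≤ 4 ↔ 2*e > -11)) ∧ (e ≤ acc - 13 ∨ (¬(e + tot > -3)))
The weakest precondition is (tot < 3 ↔ (acc ≤ 4 ↔ 2*e > -11)) ∧ (e ≤ acc - 13 ∨ (¬(e + tot > -3))).
Check whether (tot < 3 ↔ (acc ≤ 4 ↔ 2*e > -11)) ∧ (e ≤ acc - 11 ∨ (¬(e + tot > -3))) implies it.
Countermodel: at the initial state acc = 6, e = -5, tot = 3, the precondition holds but the weakest precondition fails.
Answer: invalid


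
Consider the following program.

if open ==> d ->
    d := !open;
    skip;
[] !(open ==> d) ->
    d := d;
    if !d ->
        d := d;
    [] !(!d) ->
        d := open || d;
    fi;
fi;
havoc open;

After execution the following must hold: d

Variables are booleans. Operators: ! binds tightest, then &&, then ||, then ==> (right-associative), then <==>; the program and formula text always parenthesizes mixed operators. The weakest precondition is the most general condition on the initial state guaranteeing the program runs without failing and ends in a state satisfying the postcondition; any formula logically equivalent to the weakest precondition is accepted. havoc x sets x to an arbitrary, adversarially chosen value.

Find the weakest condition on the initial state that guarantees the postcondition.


Working backward. After the program, d must hold.
Before havoc open: d
Then branch requires !open; else branch requires ((!d) ==> d) && (d ==> (open || d)).
Before the if: ((open ==> d) ==> (!open)) && ((!(open ==> d)) ==> (((!d) ==> d) && (d ==> (open || d))))
Answer: WP = ((open ==> d) ==> (!open)) && ((!(open ==> d)) ==> (((!d) ==> d) && (d ==> (open || d))))


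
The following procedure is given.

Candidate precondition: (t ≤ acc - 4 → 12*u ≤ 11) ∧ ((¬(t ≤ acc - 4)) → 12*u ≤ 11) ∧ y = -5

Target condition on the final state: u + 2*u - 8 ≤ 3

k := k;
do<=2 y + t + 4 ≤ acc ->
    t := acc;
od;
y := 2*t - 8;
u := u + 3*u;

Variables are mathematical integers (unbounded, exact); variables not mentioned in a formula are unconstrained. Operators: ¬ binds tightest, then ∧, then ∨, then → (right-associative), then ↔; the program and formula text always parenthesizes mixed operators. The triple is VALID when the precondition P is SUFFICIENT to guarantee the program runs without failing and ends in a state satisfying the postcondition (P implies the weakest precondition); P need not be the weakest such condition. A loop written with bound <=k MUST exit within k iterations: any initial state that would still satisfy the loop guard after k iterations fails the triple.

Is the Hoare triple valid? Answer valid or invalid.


Working backward. After the program, the postcondition u + 2*u - 8 ≤ 3 must hold; in canonical form it is 3*u ≤ 11.
Before u := u + 3*u: 12*u ≤ 11
Before y := 2*t - 8: 12*u ≤ 11
Before the loop (bound <=2), unroll the exhaustion recursion (WP_0 = exit-now case; WP_j = one more guarded iteration, up to j = 2):
  WP_0: (¬(t + y ≤ acc - 4)) ∧ 12*u ≤ 11
  WP_1: (t + y ≤ acc - 4 → ((¬(y ≤ -4)) ∧ 12*u ≤ 11)) ∧ ((¬(t + y ≤ acc - 4)) → 12*u ≤ 11)
  WP_2: (t + y ≤ acc - 4 → ((y ≤ -4 → ((¬(y ≤ -4)) ∧ 12*u ≤ 11)) ∧ ((¬(y ≤ -4)) → 12*u ≤ 11))) ∧ ((¬(t + y ≤ acc - 4)) → 12*u ≤ 11)
So before the loop: (t + y ≤ acc - 4 → ((y ≤ -4 → ((¬(y ≤ -4)) ∧ 12*u ≤ 11)) ∧ ((¬(y ≤ -4)) → 12*u ≤ 11))) ∧ ((¬(t + y ≤ acc - 4)) → 12*u ≤ 11)
Before k := k: (t + y ≤ acc - 4 → ((y ≤ -4 → ((¬(y ≤ -4)) ∧ 12*u ≤ 11)) ∧ ((¬(y ≤ -4)) → 12*u ≤ 11))) ∧ ((¬(t + y ≤ acc - 4)) → 12*u ≤ 11)
The weakest precondition is (t + y ≤ acc - 4 → ((y ≤ -4 → ((¬(y ≤ -4)) ∧ 12*u ≤ 11)) ∧ ((¬(y ≤ -4)) → 12*u ≤ 11))) ∧ ((¬(t + y ≤ acc - 4)) → 12*u ≤ 11).
Check whether (t ≤ acc - 4 → 12*u ≤ 11) ∧ ((¬(t ≤ acc - 4)) → 12*u ≤ 11) ∧ y = -5 implies it.
Countermodel: at the initial state acc = 0, t = 0, u = 0, y = -5, the precondition holds but the weakest precondition fails.
Answer: invalid


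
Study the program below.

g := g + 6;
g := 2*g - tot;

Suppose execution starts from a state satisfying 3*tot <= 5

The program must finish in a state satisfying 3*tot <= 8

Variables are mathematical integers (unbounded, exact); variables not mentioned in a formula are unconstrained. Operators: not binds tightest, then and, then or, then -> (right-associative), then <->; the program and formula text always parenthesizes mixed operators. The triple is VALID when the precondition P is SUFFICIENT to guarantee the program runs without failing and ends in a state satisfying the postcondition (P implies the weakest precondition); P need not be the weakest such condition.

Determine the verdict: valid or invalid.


Working backward. After the program, 3*tot <= 8 must hold.
Before g := 2*g - tot: 3*tot <= 8
Before g := g + 6: 3*tot <= 8
The weakest precondition is 3*tot <= 8.
Check whether 3*tot <= 5 implies it.
Every state satisfying the precondition satisfies the weakest precondition: the implication holds.
Answer: valid


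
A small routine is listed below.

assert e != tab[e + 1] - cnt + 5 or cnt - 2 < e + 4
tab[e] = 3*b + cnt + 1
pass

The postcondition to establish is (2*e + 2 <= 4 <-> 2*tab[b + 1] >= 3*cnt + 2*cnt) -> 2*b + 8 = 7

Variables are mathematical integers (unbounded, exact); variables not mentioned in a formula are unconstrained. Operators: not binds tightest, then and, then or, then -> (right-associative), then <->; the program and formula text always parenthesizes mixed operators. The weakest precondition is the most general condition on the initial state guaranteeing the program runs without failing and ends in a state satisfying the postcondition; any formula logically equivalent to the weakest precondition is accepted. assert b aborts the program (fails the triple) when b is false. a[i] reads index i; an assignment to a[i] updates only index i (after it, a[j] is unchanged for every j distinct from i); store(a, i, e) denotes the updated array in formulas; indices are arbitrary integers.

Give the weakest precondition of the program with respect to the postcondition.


Working backward. After the program, the postcondition (2*e + 2 <= 4 <-> 2*tab[b + 1] >= 3*cnt + 2*cnt) -> 2*b + 8 = 7 must hold; in canonical form it is (2*e <= 2 <-> 2*tab[b + 1] >= 5*cnt) -> 2*b = -1.
Before skip: (2*e <= 2 <-> 2*tab[b + 1] >= 5*cnt) -> 2*b = -1
Before tab[e] := 3*b + cnt + 1: (2*e <= 2 <-> 2*store(tab, e, 3*b + cnt + 1)[b + 1] >= 5*cnt) -> 2*b = -1
Before assert e != tab[e + 1] - cnt + 5 or cnt - 2 < e + 4: (cnt + e != tab[e + 1] + 5 or cnt < e + 6) and ((2*e <= 2 <-> 2*store(tab, e, 3*b + cnt + 1)[b + 1] >= 5*cnt) -> 2*b = -1)
Answer: WP = (cnt + e != tab[e + 1] + 5 or cnt < e + 6) and ((2*e <= 2 <-> 2*store(tab, e, 3*b + cnt + 1)[b + 1] >= 5*cnt) -> 2*b = -1)


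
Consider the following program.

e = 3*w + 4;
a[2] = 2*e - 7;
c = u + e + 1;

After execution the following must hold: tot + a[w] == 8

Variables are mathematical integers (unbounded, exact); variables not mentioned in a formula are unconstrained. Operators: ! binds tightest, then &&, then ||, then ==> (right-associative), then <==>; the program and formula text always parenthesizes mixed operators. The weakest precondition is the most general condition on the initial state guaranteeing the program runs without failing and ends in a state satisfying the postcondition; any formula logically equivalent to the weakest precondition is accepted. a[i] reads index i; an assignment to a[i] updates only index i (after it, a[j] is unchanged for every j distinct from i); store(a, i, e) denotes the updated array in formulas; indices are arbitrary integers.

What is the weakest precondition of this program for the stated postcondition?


Working backward. After the program, the postcondition tot + a[w] == 8 must hold; in canonical form it is a[w] + tot == 8.
Before c := u + e + 1: a[w] + tot == 8
Before a[2] := 2*e - 7: store(a, 2, 2*e - 7)[w] + tot == 8
Before e := 3*w + 4: store(a, 2, 6*w + 1)[w] + tot == 8
Answer: WP = store(a, 2, 6*w + 1)[w] + tot == 8


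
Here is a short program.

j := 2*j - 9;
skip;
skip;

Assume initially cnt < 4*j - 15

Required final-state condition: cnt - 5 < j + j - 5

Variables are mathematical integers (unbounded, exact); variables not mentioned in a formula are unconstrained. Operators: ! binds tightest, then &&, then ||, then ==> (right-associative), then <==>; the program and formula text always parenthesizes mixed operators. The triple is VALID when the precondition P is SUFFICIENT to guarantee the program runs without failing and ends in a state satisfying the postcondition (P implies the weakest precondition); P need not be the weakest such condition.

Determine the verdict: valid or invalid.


Working backward. After the program, the postcondition cnt - 5 < j + j - 5 must hold; in canonical form it is cnt < 2*j.
Before skip: cnt < 2*j
Before skip: cnt < 2*j
Before j := 2*j - 9: cnt < 4*j - 18
The weakest precondition is cnt < 4*j - 18.
Check whether cnt < 4*j - 15 implies it.
Countermodel: at the initial state cnt = -16, j = 0, the precondition holds but the weakest precondition fails.
Answer: invalid


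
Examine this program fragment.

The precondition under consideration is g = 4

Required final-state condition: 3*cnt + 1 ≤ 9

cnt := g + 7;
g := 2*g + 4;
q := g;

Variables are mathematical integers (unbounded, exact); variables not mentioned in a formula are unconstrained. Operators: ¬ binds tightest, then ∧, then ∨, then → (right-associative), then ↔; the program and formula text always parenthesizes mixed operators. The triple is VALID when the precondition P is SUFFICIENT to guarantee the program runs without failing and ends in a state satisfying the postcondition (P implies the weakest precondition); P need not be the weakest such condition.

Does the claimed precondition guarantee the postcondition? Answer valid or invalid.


Working backward. After the program, the postcondition 3*cnt + 1 ≤ 9 must hold; in canonical form it is 3*cnt ≤ 8.
Before q := g: 3*cnt ≤ 8
Before g := 2*g + 4: 3*cnt ≤ 8
Before cnt := g + 7: 3*g ≤ -13
The weakest precondition is 3*g ≤ -13.
Check whether g = 4 implies it.
Countermodel: at the initial state g = 4, the precondition holds but the weakest precondition fails.
Answer: invalid


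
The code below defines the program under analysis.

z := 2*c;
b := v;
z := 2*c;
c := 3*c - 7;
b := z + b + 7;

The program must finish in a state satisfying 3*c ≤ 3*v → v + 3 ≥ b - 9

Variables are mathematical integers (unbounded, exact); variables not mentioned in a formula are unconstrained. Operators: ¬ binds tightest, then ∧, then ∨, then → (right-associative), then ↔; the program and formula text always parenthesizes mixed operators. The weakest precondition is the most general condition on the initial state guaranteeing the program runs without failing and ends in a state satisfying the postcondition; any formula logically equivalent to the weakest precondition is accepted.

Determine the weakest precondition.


Working backward. After the program, the postcondition 3*c ≤ 3*v → v + 3 ≥ b - 9 must hold; in canonical form it is 3*c ≤ 3*v → v ≥ b - 12.
Before b := z + b + 7: 3*c ≤ 3*v → v ≥ b + z - 5
Before c := 3*c - 7: 9*c ≤ 3*v + 21 → v ≥ b + z - 5
Before z := 2*c: 9*c ≤ 3*v + 21 → v ≥ b + 2*c - 5
Before b := v: 9*c ≤ 3*v + 21 → 2*c ≤ 5
Before z := 2*c: 9*c ≤ 3*v + 21 → 2*c ≤ 5
Answer: WP = 9*c ≤ 3*v + 21 → 2*c ≤ 5


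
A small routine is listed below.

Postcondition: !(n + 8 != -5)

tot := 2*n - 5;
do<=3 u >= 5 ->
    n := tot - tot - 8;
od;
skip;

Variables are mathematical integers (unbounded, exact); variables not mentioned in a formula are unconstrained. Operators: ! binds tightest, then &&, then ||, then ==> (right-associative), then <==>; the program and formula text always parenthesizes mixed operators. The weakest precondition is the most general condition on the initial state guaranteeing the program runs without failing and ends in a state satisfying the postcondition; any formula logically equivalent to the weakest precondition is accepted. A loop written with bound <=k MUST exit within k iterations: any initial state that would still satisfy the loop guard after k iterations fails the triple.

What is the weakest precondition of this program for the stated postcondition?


Working backward. After the program, the postcondition !(n + 8 != -5) must hold; in canonical form it is !(n != -13).
Before skip: !(n != -13)
Before the loop (bound <=3), unroll the exhaustion recursion (WP_0 = exit-now case; WP_j = one more guarded iteration, up to j = 3):
  WP_0: (!(u >= 5)) && (!(n != -13))
  WP_1: (!(u >= 5)) && ((!(u >= 5)) ==> (!(n != -13)))
  WP_2: (!(u >= 5)) && ((!(u >= 5)) ==> (!(n != -13)))
  WP_3: (!(u >= 5)) && ((!(u >= 5)) ==> (!(n != -13)))
So before the loop: (!(u >= 5)) && ((!(u >= 5)) ==> (!(n != -13)))
Before tot := 2*n - 5: (!(u >= 5)) && ((!(u >= 5)) ==> (!(n != -13)))
Answer: WP = (!(u >= 5)) && ((!(u >= 5)) ==> (!(n != -13)))


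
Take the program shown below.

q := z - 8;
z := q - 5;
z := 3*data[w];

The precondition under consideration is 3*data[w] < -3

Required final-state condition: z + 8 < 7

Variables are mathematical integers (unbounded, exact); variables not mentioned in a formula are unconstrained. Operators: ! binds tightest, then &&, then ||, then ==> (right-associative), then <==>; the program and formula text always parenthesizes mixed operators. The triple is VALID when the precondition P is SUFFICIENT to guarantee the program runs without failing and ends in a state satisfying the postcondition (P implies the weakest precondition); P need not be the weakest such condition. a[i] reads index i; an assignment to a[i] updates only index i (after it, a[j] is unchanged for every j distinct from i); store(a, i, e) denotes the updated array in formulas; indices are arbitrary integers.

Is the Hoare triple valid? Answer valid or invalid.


Working backward. After the program, the postcondition z + 8 < 7 must hold; in canonical form it is z < -1.
Before z := 3*data[w]: 3*data[w] < -1
Before z := q - 5: 3*data[w] < -1
Before q := z - 8: 3*data[w] < -1
The weakest precondition is 3*data[w] < -1.
Check whether 3*data[w] < -3 implies it.
Every state satisfying the precondition satisfies the weakest precondition: the implication holds.
Answer: valid


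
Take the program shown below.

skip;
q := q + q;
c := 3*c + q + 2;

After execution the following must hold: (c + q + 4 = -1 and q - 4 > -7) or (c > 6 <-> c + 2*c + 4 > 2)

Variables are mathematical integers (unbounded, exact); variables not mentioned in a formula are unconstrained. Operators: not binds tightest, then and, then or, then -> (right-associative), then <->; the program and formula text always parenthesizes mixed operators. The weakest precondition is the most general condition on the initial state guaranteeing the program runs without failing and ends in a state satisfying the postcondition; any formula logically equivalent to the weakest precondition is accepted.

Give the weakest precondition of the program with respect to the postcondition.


Working backward. After the program, the postcondition (c + q + 4 = -1 and q - 4 > -7) or (c > 6 <-> c + 2*c + 4 > 2) must hold; in canonical form it is (c + q = -5 and q > -3) or (c > 6 <-> 3*c > -2).
Before c := 3*c + q + 2: (3*c + 2*q = -7 and q > -3) or (3*c + q > 4 <-> 9*c + 3*q > -8)
Before q := q + q: (3*c + 4*q = -7 and 2*q > -3) or (3*c + 2*q > 4 <-> 9*c + 6*q > -8)
Before skip: (3*c + 4*q = -7 and 2*q > -3) or (3*c + 2*q > 4 <-> 9*c + 6*q > -8)
Answer: WP = (3*c + 4*q = -7 and 2*q > -3) or (3*c + 2*q > 4 <-> 9*c + 6*q > -8)


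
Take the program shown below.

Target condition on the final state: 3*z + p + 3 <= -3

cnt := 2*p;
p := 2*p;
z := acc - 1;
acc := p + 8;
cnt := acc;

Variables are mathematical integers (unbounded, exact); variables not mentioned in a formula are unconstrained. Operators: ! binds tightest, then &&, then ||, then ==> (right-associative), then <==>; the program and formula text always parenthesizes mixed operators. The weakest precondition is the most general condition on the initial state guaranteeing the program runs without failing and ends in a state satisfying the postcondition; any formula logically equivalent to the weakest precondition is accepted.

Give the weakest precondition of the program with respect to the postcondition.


Working backward. After the program, the postcondition 3*z + p + 3 <= -3 must hold; in canonical form it is p + 3*z <= -6.
Before cnt := acc: p + 3*z <= -6
Before acc := p + 8: p + 3*z <= -6
Before z := acc - 1: 3*acc + p <= -3
Before p := 2*p: 3*acc + 2*p <= -3
Before cnt := 2*p: 3*acc + 2*p <= -3
Answer: WP = 3*acc + 2*p <= -3


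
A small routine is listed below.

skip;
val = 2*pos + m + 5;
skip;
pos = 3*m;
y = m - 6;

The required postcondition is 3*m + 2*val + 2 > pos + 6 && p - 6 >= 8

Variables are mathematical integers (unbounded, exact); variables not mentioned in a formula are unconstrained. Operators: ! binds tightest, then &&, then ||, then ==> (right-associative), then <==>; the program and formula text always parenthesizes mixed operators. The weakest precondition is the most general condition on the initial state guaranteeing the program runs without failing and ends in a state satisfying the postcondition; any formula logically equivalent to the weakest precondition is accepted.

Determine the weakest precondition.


Working backward. After the program, the postcondition 3*m + 2*val + 2 > pos + 6 && p - 6 >= 8 must hold; in canonical form it is 3*m + 2*val > pos + 4 && p >= 14.
Before y := m - 6: 3*m + 2*val > pos + 4 && p >= 14
Before pos := 3*m: 2*val > 4 && p >= 14
Before skip: 2*val > 4 && p >= 14
Before val := 2*pos + m + 5: 2*m + 4*pos > -6 && p >= 14
Before skip: 2*m + 4*pos > -6 && p >= 14
Answer: WP = 2*m + 4*pos > -6 && p >= 14


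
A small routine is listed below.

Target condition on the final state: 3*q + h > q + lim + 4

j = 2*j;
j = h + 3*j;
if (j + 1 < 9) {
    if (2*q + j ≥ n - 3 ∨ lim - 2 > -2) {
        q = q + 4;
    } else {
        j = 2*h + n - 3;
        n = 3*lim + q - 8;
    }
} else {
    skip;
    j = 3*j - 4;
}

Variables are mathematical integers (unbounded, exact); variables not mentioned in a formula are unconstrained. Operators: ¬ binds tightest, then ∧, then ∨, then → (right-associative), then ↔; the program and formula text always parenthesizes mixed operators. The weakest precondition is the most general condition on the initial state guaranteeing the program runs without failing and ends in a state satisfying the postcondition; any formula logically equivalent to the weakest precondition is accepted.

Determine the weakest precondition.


Working backward. After the program, the postcondition 3*q + h > q + lim + 4 must hold; in canonical form it is h + 2*q > lim + 4.
Then branch requires ((j + 2*q ≥ n - 3 ∨ lim > 0) → h + 2*q > lim - 4) ∧ ((¬(j + 2*q ≥ n - 3 ∨ lim > 0)) → h + 2*q > lim + 4); else branch requires h + 2*q > lim + 4.
Before the if: (j < 8 → (((j + 2*q ≥ n - 3 ∨ lim > 0) → h + 2*q > lim - 4) ∧ ((¬(j + 2*q ≥ n - 3 ∨ lim > 0)) → h + 2*q > lim + 4))) ∧ ((¬(j < 8)) → h + 2*q > lim + 4)
Before j := h + 3*j: (h + 3*j < 8 → (((h + 3*j + 2*q ≥ n - 3 ∨ lim > 0) → h + 2*q > lim - 4) ∧ ((¬(h + 3*j + 2*q ≥ n - 3 ∨ lim > 0)) → h + 2*q > lim + 4))) ∧ ((¬(h + 3*j < 8)) → h + 2*q > lim + 4)
Before j := 2*j: (h + 6*j < 8 → (((h + 6*j + 2*q ≥ n - 3 ∨ lim > 0) → h + 2*q > lim - 4) ∧ ((¬(h + 6*j + 2*q ≥ n - 3 ∨ lim > 0)) → h + 2*q > lim + 4))) ∧ ((¬(h + 6*j < 8)) → h + 2*q > lim + 4)
Answer: WP = (h + 6*j < 8 → (((h + 6*j + 2*q ≥ n - 3 ∨ lim > 0) → h + 2*q > lim - 4) ∧ ((¬(h + 6*j + 2*q ≥ n - 3 ∨ lim > 0)) → h + 2*q > lim + 4))) ∧ ((¬(h + 6*j < 8)) → h + 2*q > lim + 4)


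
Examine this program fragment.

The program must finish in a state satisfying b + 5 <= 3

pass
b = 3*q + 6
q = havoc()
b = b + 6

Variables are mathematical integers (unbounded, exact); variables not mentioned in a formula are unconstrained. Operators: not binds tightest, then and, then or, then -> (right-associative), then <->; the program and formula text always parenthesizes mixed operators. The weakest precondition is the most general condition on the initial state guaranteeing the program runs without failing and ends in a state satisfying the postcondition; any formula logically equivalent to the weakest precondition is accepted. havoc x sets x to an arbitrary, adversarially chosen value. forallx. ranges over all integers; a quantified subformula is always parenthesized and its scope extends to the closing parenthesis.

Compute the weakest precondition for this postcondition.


Working backward. After the program, the postcondition b + 5 <= 3 must hold; in canonical form it is b <= -2.
Before b := b + 6: b <= -8
Before havoc q: b <= -8
Before b := 3*q + 6: 3*q <= -14
Before skip: 3*q <= -14
Answer: WP = 3*q <= -14


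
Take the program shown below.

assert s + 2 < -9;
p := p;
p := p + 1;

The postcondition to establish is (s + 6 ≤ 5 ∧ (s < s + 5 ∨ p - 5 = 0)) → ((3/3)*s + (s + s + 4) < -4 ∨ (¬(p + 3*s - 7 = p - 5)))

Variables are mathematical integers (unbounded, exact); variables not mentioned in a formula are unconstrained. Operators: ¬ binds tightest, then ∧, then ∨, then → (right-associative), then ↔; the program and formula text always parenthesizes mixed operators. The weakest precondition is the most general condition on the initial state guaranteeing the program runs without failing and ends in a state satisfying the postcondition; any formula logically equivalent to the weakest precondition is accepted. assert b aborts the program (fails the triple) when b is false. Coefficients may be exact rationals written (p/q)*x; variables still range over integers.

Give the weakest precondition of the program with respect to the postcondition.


Working backward. After the program, the postcondition (s + 6 ≤ 5 ∧ (s < s + 5 ∨ p - 5 = 0)) → ((3/3)*s + (s + s + 4) < -4 ∨ (¬(p + 3*s - 7 = p - 5))) must hold; in canonical form it is s ≤ -1 → (3*s < -8 ∨ (¬(3*s = 2))).
Before p := p + 1: s ≤ -1 → (3*s < -8 ∨ (¬(3*s = 2)))
Before p := p: s ≤ -1 → (3*s < -8 ∨ (¬(3*s = 2)))
Before assert s + 2 < -9: s < -11 ∧ (s ≤ -1 → (3*s < -8 ∨ (¬(3*s = 2))))
Answer: WP = s < -11 ∧ (s ≤ -1 → (3*s < -8 ∨ (¬(3*s = 2))))


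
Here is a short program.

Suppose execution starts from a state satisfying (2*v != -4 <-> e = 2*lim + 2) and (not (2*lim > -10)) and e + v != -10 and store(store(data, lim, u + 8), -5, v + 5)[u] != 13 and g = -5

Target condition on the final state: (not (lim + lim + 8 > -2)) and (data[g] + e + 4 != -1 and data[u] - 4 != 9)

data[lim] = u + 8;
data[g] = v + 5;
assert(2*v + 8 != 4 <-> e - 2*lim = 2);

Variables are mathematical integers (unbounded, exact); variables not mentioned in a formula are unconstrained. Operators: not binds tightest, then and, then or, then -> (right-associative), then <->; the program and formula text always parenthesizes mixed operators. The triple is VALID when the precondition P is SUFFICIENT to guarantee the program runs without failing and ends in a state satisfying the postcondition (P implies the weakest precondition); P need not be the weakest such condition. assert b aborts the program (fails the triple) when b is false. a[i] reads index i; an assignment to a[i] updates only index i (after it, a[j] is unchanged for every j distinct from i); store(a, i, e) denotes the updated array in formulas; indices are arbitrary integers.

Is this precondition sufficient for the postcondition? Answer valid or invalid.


Working backward. After the program, the postcondition (not (lim + lim + 8 > -2)) and (data[g] + e + 4 != -1 and data[u] - 4 != 9) must hold; in canonical form it is (not (2*lim > -10)) and data[g] + e != -5 and data[u] != 13.
Before assert 2*v + 8 != 4 <-> e - 2*lim = 2: (2*v != -4 <-> e = 2*lim + 2) and (not (2*lim > -10)) and data[g] + e != -5 and data[u] != 13
Before data[g] := v + 5: (2*v != -4 <-> e = 2*lim + 2) and (not (2*lim > -10)) and store(data, g, v + 5)[g] + e != -5 and store(data, g, v + 5)[u] != 13
Before data[lim] := u + 8: (2*v != -4 <-> e = 2*lim + 2) and (not (2*lim > -10)) and store(store(data, lim, u + 8), g, v + 5)[g] + e != -5 and store(store(data, lim, u + 8), g, v + 5)[u] != 13
The weakest precondition is (2*v != -4 <-> e = 2*lim + 2) and (not (2*lim > -10)) and store(store(data, lim, u + 8), g, v + 5)[g] + e != -5 and store(store(data, lim, u + 8), g, v + 5)[u] != 13.
Check whether (2*v != -4 <-> e = 2*lim + 2) and (not (2*lim > -10)) and e + v != -10 and store(store(data, lim, u + 8), -5, v + 5)[u] != 13 and g = -5 implies it.
Every state satisfying the precondition satisfies the weakest precondition: the implication holds.
Answer: valid
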